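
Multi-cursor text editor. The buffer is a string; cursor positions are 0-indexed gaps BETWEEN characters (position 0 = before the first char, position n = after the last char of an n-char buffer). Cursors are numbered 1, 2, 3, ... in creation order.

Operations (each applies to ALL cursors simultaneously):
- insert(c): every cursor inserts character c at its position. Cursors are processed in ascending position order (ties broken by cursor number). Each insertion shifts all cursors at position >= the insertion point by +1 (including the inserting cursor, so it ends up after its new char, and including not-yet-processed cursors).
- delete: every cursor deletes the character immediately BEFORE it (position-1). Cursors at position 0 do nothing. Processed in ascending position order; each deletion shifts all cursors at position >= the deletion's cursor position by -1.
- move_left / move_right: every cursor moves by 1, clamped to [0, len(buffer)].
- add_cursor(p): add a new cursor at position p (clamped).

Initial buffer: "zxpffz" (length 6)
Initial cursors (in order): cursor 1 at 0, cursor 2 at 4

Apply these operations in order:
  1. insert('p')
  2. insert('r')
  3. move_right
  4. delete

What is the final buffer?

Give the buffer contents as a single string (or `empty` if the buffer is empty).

Answer: prxpfprz

Derivation:
After op 1 (insert('p')): buffer="pzxpfpfz" (len 8), cursors c1@1 c2@6, authorship 1....2..
After op 2 (insert('r')): buffer="przxpfprfz" (len 10), cursors c1@2 c2@8, authorship 11....22..
After op 3 (move_right): buffer="przxpfprfz" (len 10), cursors c1@3 c2@9, authorship 11....22..
After op 4 (delete): buffer="prxpfprz" (len 8), cursors c1@2 c2@7, authorship 11...22.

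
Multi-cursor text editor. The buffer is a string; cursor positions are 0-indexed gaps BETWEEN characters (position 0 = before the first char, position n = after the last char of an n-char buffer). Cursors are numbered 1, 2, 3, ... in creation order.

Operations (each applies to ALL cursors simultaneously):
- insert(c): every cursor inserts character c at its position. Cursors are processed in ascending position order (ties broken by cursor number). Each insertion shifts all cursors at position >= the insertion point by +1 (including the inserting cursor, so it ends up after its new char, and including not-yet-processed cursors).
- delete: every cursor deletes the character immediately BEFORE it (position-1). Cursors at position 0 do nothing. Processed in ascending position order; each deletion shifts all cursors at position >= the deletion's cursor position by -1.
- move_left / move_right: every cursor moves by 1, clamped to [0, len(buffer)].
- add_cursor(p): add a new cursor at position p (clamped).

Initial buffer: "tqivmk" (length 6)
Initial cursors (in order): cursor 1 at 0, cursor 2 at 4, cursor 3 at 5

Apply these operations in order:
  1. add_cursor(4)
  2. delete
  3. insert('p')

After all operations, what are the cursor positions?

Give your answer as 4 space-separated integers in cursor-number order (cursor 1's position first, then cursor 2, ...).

Answer: 1 6 6 6

Derivation:
After op 1 (add_cursor(4)): buffer="tqivmk" (len 6), cursors c1@0 c2@4 c4@4 c3@5, authorship ......
After op 2 (delete): buffer="tqk" (len 3), cursors c1@0 c2@2 c3@2 c4@2, authorship ...
After op 3 (insert('p')): buffer="ptqpppk" (len 7), cursors c1@1 c2@6 c3@6 c4@6, authorship 1..234.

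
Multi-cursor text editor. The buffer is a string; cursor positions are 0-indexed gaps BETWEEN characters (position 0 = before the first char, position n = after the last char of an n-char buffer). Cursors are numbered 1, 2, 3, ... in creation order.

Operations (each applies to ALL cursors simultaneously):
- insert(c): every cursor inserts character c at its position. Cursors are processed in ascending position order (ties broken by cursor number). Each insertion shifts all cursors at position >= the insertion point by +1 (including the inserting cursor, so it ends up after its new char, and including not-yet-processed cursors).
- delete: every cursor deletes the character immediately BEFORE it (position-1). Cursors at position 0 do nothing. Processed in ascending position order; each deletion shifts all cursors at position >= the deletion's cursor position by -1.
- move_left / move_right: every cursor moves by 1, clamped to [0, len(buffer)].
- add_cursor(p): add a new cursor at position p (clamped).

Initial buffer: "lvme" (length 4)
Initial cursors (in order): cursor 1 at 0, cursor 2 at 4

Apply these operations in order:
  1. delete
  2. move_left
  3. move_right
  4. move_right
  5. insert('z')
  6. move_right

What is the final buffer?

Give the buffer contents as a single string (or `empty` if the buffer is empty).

After op 1 (delete): buffer="lvm" (len 3), cursors c1@0 c2@3, authorship ...
After op 2 (move_left): buffer="lvm" (len 3), cursors c1@0 c2@2, authorship ...
After op 3 (move_right): buffer="lvm" (len 3), cursors c1@1 c2@3, authorship ...
After op 4 (move_right): buffer="lvm" (len 3), cursors c1@2 c2@3, authorship ...
After op 5 (insert('z')): buffer="lvzmz" (len 5), cursors c1@3 c2@5, authorship ..1.2
After op 6 (move_right): buffer="lvzmz" (len 5), cursors c1@4 c2@5, authorship ..1.2

Answer: lvzmz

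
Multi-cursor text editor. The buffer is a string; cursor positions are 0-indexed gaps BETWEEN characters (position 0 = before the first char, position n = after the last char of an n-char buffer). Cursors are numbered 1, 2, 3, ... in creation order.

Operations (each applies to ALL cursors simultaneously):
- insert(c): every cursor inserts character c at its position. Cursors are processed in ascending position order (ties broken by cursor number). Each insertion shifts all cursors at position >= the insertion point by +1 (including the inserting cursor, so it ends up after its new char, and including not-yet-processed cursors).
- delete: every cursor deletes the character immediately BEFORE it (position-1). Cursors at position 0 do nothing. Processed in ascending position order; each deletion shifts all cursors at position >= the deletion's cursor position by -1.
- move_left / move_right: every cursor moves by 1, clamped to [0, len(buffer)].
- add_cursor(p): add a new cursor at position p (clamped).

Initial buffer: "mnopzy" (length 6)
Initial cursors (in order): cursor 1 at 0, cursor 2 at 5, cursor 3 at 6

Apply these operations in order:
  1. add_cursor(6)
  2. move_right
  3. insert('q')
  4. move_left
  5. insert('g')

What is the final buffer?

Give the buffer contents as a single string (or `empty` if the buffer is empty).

Answer: mgqnopzyqqgggq

Derivation:
After op 1 (add_cursor(6)): buffer="mnopzy" (len 6), cursors c1@0 c2@5 c3@6 c4@6, authorship ......
After op 2 (move_right): buffer="mnopzy" (len 6), cursors c1@1 c2@6 c3@6 c4@6, authorship ......
After op 3 (insert('q')): buffer="mqnopzyqqq" (len 10), cursors c1@2 c2@10 c3@10 c4@10, authorship .1.....234
After op 4 (move_left): buffer="mqnopzyqqq" (len 10), cursors c1@1 c2@9 c3@9 c4@9, authorship .1.....234
After op 5 (insert('g')): buffer="mgqnopzyqqgggq" (len 14), cursors c1@2 c2@13 c3@13 c4@13, authorship .11.....232344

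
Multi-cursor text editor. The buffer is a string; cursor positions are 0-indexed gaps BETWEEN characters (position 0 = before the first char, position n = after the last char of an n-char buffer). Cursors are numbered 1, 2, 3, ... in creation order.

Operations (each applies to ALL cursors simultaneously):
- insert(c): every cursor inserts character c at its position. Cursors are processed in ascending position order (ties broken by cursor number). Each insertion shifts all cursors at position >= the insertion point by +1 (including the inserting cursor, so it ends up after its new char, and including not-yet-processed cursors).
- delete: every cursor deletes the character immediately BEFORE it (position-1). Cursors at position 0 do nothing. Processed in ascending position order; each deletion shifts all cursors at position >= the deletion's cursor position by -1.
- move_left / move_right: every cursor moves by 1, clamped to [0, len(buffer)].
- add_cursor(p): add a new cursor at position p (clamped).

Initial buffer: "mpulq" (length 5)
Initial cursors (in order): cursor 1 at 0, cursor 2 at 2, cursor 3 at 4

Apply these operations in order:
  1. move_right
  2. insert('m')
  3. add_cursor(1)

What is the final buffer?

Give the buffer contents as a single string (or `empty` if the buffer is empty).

Answer: mmpumlqm

Derivation:
After op 1 (move_right): buffer="mpulq" (len 5), cursors c1@1 c2@3 c3@5, authorship .....
After op 2 (insert('m')): buffer="mmpumlqm" (len 8), cursors c1@2 c2@5 c3@8, authorship .1..2..3
After op 3 (add_cursor(1)): buffer="mmpumlqm" (len 8), cursors c4@1 c1@2 c2@5 c3@8, authorship .1..2..3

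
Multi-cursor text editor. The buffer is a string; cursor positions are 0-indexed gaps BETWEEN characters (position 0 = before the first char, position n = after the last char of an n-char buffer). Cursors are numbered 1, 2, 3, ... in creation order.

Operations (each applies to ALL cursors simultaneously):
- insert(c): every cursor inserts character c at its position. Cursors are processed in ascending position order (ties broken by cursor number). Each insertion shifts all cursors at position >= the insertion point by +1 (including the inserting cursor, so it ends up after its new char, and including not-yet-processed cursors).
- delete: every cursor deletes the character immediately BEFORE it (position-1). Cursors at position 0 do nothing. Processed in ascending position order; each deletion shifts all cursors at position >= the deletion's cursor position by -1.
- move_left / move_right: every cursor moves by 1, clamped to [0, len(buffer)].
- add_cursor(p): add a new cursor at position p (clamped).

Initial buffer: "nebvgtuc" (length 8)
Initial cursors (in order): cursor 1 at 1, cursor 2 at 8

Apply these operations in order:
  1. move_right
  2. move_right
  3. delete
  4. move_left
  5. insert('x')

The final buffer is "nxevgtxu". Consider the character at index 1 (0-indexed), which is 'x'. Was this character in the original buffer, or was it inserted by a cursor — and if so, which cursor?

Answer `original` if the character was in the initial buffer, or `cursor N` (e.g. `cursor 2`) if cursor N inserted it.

After op 1 (move_right): buffer="nebvgtuc" (len 8), cursors c1@2 c2@8, authorship ........
After op 2 (move_right): buffer="nebvgtuc" (len 8), cursors c1@3 c2@8, authorship ........
After op 3 (delete): buffer="nevgtu" (len 6), cursors c1@2 c2@6, authorship ......
After op 4 (move_left): buffer="nevgtu" (len 6), cursors c1@1 c2@5, authorship ......
After op 5 (insert('x')): buffer="nxevgtxu" (len 8), cursors c1@2 c2@7, authorship .1....2.
Authorship (.=original, N=cursor N): . 1 . . . . 2 .
Index 1: author = 1

Answer: cursor 1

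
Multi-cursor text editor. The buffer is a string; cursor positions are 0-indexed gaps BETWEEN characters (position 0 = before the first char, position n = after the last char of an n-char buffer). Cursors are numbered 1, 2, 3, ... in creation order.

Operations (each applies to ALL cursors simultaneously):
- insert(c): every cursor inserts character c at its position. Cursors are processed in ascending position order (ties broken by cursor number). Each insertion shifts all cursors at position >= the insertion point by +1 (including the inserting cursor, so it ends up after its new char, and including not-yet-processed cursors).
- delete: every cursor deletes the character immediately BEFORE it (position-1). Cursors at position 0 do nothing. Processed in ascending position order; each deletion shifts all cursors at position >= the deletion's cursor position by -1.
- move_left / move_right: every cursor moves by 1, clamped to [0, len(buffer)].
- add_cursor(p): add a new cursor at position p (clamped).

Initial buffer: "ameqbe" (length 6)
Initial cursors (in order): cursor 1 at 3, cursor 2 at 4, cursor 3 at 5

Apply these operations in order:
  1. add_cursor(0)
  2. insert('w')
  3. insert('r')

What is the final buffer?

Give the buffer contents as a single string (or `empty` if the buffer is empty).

After op 1 (add_cursor(0)): buffer="ameqbe" (len 6), cursors c4@0 c1@3 c2@4 c3@5, authorship ......
After op 2 (insert('w')): buffer="wamewqwbwe" (len 10), cursors c4@1 c1@5 c2@7 c3@9, authorship 4...1.2.3.
After op 3 (insert('r')): buffer="wramewrqwrbwre" (len 14), cursors c4@2 c1@7 c2@10 c3@13, authorship 44...11.22.33.

Answer: wramewrqwrbwre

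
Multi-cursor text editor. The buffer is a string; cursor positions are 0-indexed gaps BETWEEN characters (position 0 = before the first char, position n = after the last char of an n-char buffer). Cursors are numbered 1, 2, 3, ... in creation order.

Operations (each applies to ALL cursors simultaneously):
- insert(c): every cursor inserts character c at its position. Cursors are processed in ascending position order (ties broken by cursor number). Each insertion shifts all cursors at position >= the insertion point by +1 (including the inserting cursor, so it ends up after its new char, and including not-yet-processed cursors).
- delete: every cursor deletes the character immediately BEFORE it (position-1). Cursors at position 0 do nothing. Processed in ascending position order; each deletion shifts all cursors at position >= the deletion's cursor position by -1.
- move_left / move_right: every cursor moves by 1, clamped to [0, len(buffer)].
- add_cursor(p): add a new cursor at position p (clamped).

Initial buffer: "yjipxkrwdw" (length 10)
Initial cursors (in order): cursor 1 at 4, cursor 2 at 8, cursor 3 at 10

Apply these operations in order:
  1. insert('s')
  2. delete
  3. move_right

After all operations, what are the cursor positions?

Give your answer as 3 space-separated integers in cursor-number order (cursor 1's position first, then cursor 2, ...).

Answer: 5 9 10

Derivation:
After op 1 (insert('s')): buffer="yjipsxkrwsdws" (len 13), cursors c1@5 c2@10 c3@13, authorship ....1....2..3
After op 2 (delete): buffer="yjipxkrwdw" (len 10), cursors c1@4 c2@8 c3@10, authorship ..........
After op 3 (move_right): buffer="yjipxkrwdw" (len 10), cursors c1@5 c2@9 c3@10, authorship ..........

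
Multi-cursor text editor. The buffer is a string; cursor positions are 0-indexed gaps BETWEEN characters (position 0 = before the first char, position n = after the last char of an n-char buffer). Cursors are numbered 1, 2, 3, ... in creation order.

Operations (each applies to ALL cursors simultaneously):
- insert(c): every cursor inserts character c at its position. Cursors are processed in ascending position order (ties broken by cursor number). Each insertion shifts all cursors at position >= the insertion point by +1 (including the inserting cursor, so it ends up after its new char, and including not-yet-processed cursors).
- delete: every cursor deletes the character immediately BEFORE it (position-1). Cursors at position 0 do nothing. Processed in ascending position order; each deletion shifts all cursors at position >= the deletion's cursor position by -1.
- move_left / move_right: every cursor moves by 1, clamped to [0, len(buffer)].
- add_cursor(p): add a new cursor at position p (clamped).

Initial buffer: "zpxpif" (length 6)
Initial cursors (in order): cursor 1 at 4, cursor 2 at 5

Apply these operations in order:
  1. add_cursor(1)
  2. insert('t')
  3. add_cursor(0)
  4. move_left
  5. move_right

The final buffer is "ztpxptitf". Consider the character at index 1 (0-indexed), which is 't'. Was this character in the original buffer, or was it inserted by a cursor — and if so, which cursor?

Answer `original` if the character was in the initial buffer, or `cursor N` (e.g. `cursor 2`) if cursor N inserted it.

Answer: cursor 3

Derivation:
After op 1 (add_cursor(1)): buffer="zpxpif" (len 6), cursors c3@1 c1@4 c2@5, authorship ......
After op 2 (insert('t')): buffer="ztpxptitf" (len 9), cursors c3@2 c1@6 c2@8, authorship .3...1.2.
After op 3 (add_cursor(0)): buffer="ztpxptitf" (len 9), cursors c4@0 c3@2 c1@6 c2@8, authorship .3...1.2.
After op 4 (move_left): buffer="ztpxptitf" (len 9), cursors c4@0 c3@1 c1@5 c2@7, authorship .3...1.2.
After op 5 (move_right): buffer="ztpxptitf" (len 9), cursors c4@1 c3@2 c1@6 c2@8, authorship .3...1.2.
Authorship (.=original, N=cursor N): . 3 . . . 1 . 2 .
Index 1: author = 3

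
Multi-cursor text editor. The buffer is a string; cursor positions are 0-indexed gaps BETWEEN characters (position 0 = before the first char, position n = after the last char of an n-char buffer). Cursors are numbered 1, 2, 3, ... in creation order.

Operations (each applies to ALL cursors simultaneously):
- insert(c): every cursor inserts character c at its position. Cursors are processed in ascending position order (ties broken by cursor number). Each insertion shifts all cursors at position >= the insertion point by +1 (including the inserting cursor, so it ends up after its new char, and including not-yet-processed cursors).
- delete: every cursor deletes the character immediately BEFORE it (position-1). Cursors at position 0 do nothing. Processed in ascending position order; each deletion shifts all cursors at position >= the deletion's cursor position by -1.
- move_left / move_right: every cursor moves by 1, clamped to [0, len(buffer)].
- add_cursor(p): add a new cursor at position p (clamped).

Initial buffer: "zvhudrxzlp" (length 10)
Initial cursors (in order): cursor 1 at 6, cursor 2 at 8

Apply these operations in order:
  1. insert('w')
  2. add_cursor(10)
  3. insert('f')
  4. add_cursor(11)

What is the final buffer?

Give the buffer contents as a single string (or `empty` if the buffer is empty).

Answer: zvhudrwfxzwfflp

Derivation:
After op 1 (insert('w')): buffer="zvhudrwxzwlp" (len 12), cursors c1@7 c2@10, authorship ......1..2..
After op 2 (add_cursor(10)): buffer="zvhudrwxzwlp" (len 12), cursors c1@7 c2@10 c3@10, authorship ......1..2..
After op 3 (insert('f')): buffer="zvhudrwfxzwfflp" (len 15), cursors c1@8 c2@13 c3@13, authorship ......11..223..
After op 4 (add_cursor(11)): buffer="zvhudrwfxzwfflp" (len 15), cursors c1@8 c4@11 c2@13 c3@13, authorship ......11..223..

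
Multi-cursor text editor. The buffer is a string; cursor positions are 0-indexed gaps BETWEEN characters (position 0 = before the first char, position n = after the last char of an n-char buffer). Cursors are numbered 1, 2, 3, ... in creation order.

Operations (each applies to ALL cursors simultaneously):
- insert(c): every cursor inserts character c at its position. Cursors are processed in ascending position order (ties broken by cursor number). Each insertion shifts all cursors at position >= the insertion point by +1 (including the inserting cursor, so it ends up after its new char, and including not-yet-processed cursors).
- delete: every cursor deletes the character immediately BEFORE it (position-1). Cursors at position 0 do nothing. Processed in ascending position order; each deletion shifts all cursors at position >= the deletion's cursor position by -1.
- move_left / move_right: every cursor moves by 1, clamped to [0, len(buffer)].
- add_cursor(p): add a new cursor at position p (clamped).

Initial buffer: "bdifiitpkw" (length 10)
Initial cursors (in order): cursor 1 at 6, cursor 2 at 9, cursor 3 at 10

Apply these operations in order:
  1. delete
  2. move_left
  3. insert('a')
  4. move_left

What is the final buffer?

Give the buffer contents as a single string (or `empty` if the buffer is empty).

Answer: bdifaitaap

Derivation:
After op 1 (delete): buffer="bdifitp" (len 7), cursors c1@5 c2@7 c3@7, authorship .......
After op 2 (move_left): buffer="bdifitp" (len 7), cursors c1@4 c2@6 c3@6, authorship .......
After op 3 (insert('a')): buffer="bdifaitaap" (len 10), cursors c1@5 c2@9 c3@9, authorship ....1..23.
After op 4 (move_left): buffer="bdifaitaap" (len 10), cursors c1@4 c2@8 c3@8, authorship ....1..23.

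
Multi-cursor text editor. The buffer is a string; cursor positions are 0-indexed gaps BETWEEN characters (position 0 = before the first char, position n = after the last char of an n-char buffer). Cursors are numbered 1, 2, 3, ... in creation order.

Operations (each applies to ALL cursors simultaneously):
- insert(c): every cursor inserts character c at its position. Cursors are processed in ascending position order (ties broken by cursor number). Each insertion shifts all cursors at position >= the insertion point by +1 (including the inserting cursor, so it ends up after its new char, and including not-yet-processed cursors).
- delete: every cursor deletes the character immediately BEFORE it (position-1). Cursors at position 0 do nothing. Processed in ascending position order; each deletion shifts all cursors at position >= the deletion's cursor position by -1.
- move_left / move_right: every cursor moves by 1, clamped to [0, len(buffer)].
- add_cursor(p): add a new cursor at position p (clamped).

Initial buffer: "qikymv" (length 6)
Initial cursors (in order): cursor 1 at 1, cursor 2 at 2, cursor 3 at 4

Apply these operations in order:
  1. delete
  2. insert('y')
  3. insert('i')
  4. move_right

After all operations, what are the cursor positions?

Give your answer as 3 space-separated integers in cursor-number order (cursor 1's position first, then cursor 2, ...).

Answer: 5 5 8

Derivation:
After op 1 (delete): buffer="kmv" (len 3), cursors c1@0 c2@0 c3@1, authorship ...
After op 2 (insert('y')): buffer="yykymv" (len 6), cursors c1@2 c2@2 c3@4, authorship 12.3..
After op 3 (insert('i')): buffer="yyiikyimv" (len 9), cursors c1@4 c2@4 c3@7, authorship 1212.33..
After op 4 (move_right): buffer="yyiikyimv" (len 9), cursors c1@5 c2@5 c3@8, authorship 1212.33..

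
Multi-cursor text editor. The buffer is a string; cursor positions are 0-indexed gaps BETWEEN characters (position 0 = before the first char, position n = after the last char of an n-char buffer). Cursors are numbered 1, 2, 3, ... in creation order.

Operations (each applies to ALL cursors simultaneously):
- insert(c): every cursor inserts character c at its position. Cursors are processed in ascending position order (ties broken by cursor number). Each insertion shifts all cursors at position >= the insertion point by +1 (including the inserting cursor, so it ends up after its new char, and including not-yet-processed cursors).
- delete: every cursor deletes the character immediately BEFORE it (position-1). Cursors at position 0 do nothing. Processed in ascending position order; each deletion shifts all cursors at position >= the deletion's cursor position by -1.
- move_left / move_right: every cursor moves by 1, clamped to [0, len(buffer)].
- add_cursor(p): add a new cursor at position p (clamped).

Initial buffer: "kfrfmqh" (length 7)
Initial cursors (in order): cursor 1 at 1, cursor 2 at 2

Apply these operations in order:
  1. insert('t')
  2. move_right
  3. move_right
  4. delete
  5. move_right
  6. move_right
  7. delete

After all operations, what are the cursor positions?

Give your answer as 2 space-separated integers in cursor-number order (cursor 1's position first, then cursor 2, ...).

Answer: 4 4

Derivation:
After op 1 (insert('t')): buffer="ktftrfmqh" (len 9), cursors c1@2 c2@4, authorship .1.2.....
After op 2 (move_right): buffer="ktftrfmqh" (len 9), cursors c1@3 c2@5, authorship .1.2.....
After op 3 (move_right): buffer="ktftrfmqh" (len 9), cursors c1@4 c2@6, authorship .1.2.....
After op 4 (delete): buffer="ktfrmqh" (len 7), cursors c1@3 c2@4, authorship .1.....
After op 5 (move_right): buffer="ktfrmqh" (len 7), cursors c1@4 c2@5, authorship .1.....
After op 6 (move_right): buffer="ktfrmqh" (len 7), cursors c1@5 c2@6, authorship .1.....
After op 7 (delete): buffer="ktfrh" (len 5), cursors c1@4 c2@4, authorship .1...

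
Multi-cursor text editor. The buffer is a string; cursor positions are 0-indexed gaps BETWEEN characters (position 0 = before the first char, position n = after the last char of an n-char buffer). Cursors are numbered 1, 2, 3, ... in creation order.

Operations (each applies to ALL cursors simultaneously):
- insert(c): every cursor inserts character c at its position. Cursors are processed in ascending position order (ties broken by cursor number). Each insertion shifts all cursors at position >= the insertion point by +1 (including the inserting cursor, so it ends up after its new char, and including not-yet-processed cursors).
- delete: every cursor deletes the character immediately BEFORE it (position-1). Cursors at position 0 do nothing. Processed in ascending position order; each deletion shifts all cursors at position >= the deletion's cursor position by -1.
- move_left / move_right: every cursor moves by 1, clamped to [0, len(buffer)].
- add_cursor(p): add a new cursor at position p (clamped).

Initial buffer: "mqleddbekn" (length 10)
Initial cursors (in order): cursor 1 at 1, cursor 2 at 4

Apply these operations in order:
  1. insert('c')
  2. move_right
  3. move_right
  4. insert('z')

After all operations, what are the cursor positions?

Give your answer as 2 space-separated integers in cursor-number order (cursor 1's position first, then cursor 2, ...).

Answer: 5 10

Derivation:
After op 1 (insert('c')): buffer="mcqlecddbekn" (len 12), cursors c1@2 c2@6, authorship .1...2......
After op 2 (move_right): buffer="mcqlecddbekn" (len 12), cursors c1@3 c2@7, authorship .1...2......
After op 3 (move_right): buffer="mcqlecddbekn" (len 12), cursors c1@4 c2@8, authorship .1...2......
After op 4 (insert('z')): buffer="mcqlzecddzbekn" (len 14), cursors c1@5 c2@10, authorship .1..1.2..2....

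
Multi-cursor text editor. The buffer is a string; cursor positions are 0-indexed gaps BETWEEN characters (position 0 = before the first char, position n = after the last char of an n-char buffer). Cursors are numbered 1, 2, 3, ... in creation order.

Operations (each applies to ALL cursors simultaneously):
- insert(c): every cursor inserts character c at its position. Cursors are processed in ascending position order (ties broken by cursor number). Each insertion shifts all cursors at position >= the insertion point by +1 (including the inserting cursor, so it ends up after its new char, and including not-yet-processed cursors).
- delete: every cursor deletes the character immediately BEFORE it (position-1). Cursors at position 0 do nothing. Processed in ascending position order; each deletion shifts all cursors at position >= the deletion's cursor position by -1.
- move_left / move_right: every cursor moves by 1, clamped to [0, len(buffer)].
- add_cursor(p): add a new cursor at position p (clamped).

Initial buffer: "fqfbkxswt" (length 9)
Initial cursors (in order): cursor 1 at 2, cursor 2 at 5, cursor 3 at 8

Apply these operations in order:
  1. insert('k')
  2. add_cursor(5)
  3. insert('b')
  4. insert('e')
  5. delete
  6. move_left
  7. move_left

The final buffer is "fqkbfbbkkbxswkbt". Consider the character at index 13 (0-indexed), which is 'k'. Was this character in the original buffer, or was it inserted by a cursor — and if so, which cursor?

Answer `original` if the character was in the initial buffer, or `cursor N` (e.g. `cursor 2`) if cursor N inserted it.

Answer: cursor 3

Derivation:
After op 1 (insert('k')): buffer="fqkfbkkxswkt" (len 12), cursors c1@3 c2@7 c3@11, authorship ..1...2...3.
After op 2 (add_cursor(5)): buffer="fqkfbkkxswkt" (len 12), cursors c1@3 c4@5 c2@7 c3@11, authorship ..1...2...3.
After op 3 (insert('b')): buffer="fqkbfbbkkbxswkbt" (len 16), cursors c1@4 c4@7 c2@10 c3@15, authorship ..11..4.22...33.
After op 4 (insert('e')): buffer="fqkbefbbekkbexswkbet" (len 20), cursors c1@5 c4@9 c2@13 c3@19, authorship ..111..44.222...333.
After op 5 (delete): buffer="fqkbfbbkkbxswkbt" (len 16), cursors c1@4 c4@7 c2@10 c3@15, authorship ..11..4.22...33.
After op 6 (move_left): buffer="fqkbfbbkkbxswkbt" (len 16), cursors c1@3 c4@6 c2@9 c3@14, authorship ..11..4.22...33.
After op 7 (move_left): buffer="fqkbfbbkkbxswkbt" (len 16), cursors c1@2 c4@5 c2@8 c3@13, authorship ..11..4.22...33.
Authorship (.=original, N=cursor N): . . 1 1 . . 4 . 2 2 . . . 3 3 .
Index 13: author = 3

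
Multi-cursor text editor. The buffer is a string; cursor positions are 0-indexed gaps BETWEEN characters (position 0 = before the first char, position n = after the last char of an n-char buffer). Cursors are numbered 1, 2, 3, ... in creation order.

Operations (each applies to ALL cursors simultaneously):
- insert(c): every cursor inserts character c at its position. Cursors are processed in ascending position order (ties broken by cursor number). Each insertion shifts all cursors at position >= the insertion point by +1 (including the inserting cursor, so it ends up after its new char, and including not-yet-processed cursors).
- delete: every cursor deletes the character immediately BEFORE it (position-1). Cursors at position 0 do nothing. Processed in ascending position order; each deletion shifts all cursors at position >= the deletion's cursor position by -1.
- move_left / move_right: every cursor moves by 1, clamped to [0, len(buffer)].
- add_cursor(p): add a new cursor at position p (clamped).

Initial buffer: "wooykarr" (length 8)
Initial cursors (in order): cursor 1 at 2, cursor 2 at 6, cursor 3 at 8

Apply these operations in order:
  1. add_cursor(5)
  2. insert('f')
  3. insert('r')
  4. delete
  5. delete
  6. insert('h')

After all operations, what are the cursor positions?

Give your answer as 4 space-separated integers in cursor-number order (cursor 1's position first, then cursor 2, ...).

Answer: 3 9 12 7

Derivation:
After op 1 (add_cursor(5)): buffer="wooykarr" (len 8), cursors c1@2 c4@5 c2@6 c3@8, authorship ........
After op 2 (insert('f')): buffer="wofoykfafrrf" (len 12), cursors c1@3 c4@7 c2@9 c3@12, authorship ..1...4.2..3
After op 3 (insert('r')): buffer="wofroykfrafrrrfr" (len 16), cursors c1@4 c4@9 c2@12 c3@16, authorship ..11...44.22..33
After op 4 (delete): buffer="wofoykfafrrf" (len 12), cursors c1@3 c4@7 c2@9 c3@12, authorship ..1...4.2..3
After op 5 (delete): buffer="wooykarr" (len 8), cursors c1@2 c4@5 c2@6 c3@8, authorship ........
After op 6 (insert('h')): buffer="wohoykhahrrh" (len 12), cursors c1@3 c4@7 c2@9 c3@12, authorship ..1...4.2..3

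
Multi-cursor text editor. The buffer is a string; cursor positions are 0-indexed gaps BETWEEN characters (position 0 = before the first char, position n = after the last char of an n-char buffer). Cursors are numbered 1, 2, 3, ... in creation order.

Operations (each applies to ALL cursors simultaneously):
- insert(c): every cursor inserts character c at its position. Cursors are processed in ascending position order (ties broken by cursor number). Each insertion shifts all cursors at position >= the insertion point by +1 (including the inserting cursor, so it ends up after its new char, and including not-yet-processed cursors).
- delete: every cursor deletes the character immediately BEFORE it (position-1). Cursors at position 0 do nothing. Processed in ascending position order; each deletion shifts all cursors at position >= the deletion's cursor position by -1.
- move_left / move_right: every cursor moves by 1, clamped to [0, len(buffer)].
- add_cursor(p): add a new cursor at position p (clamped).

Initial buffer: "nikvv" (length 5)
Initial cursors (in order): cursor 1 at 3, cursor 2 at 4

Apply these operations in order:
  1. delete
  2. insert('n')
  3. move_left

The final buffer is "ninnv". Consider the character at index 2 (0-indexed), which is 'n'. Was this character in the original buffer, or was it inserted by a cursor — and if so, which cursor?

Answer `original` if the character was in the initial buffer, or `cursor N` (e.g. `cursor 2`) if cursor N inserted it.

Answer: cursor 1

Derivation:
After op 1 (delete): buffer="niv" (len 3), cursors c1@2 c2@2, authorship ...
After op 2 (insert('n')): buffer="ninnv" (len 5), cursors c1@4 c2@4, authorship ..12.
After op 3 (move_left): buffer="ninnv" (len 5), cursors c1@3 c2@3, authorship ..12.
Authorship (.=original, N=cursor N): . . 1 2 .
Index 2: author = 1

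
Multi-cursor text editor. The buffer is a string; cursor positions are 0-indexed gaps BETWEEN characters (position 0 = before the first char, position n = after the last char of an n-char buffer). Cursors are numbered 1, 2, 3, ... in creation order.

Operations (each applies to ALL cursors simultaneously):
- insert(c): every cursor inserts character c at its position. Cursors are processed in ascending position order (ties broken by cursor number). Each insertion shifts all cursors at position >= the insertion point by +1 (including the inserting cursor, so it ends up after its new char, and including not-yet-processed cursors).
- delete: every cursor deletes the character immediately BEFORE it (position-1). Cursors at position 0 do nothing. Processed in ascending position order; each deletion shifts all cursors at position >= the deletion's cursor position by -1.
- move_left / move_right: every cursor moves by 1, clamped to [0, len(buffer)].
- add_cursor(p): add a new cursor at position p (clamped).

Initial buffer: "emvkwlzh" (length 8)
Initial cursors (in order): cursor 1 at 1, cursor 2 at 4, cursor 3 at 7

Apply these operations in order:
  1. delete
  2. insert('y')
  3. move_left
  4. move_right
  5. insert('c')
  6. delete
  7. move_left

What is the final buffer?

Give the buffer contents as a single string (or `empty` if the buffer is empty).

After op 1 (delete): buffer="mvwlh" (len 5), cursors c1@0 c2@2 c3@4, authorship .....
After op 2 (insert('y')): buffer="ymvywlyh" (len 8), cursors c1@1 c2@4 c3@7, authorship 1..2..3.
After op 3 (move_left): buffer="ymvywlyh" (len 8), cursors c1@0 c2@3 c3@6, authorship 1..2..3.
After op 4 (move_right): buffer="ymvywlyh" (len 8), cursors c1@1 c2@4 c3@7, authorship 1..2..3.
After op 5 (insert('c')): buffer="ycmvycwlych" (len 11), cursors c1@2 c2@6 c3@10, authorship 11..22..33.
After op 6 (delete): buffer="ymvywlyh" (len 8), cursors c1@1 c2@4 c3@7, authorship 1..2..3.
After op 7 (move_left): buffer="ymvywlyh" (len 8), cursors c1@0 c2@3 c3@6, authorship 1..2..3.

Answer: ymvywlyh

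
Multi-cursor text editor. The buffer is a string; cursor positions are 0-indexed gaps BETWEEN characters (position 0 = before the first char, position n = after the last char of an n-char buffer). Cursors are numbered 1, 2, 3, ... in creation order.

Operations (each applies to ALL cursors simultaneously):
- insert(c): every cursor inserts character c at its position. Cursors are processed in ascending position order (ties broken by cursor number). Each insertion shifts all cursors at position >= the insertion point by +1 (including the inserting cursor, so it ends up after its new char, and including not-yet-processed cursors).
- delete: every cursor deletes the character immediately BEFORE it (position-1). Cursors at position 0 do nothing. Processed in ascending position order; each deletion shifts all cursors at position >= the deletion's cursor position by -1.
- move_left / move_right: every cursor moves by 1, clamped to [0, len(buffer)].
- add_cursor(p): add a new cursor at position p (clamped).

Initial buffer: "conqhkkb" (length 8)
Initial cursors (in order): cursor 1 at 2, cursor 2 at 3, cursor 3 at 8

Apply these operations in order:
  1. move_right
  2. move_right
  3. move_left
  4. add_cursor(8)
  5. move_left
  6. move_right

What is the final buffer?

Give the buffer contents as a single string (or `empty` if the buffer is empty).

Answer: conqhkkb

Derivation:
After op 1 (move_right): buffer="conqhkkb" (len 8), cursors c1@3 c2@4 c3@8, authorship ........
After op 2 (move_right): buffer="conqhkkb" (len 8), cursors c1@4 c2@5 c3@8, authorship ........
After op 3 (move_left): buffer="conqhkkb" (len 8), cursors c1@3 c2@4 c3@7, authorship ........
After op 4 (add_cursor(8)): buffer="conqhkkb" (len 8), cursors c1@3 c2@4 c3@7 c4@8, authorship ........
After op 5 (move_left): buffer="conqhkkb" (len 8), cursors c1@2 c2@3 c3@6 c4@7, authorship ........
After op 6 (move_right): buffer="conqhkkb" (len 8), cursors c1@3 c2@4 c3@7 c4@8, authorship ........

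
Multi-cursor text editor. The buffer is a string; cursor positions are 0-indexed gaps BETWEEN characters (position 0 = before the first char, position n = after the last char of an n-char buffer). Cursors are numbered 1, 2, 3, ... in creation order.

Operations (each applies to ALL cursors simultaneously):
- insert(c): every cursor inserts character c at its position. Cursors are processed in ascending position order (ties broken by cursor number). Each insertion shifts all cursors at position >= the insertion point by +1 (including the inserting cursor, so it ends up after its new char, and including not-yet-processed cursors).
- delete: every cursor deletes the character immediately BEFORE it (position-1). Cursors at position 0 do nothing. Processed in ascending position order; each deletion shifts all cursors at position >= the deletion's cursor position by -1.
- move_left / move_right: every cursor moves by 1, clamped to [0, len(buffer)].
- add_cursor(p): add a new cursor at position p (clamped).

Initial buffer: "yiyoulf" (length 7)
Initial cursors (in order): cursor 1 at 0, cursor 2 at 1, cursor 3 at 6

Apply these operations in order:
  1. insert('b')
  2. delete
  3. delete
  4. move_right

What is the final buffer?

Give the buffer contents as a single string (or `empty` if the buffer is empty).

After op 1 (insert('b')): buffer="bybiyoulbf" (len 10), cursors c1@1 c2@3 c3@9, authorship 1.2.....3.
After op 2 (delete): buffer="yiyoulf" (len 7), cursors c1@0 c2@1 c3@6, authorship .......
After op 3 (delete): buffer="iyouf" (len 5), cursors c1@0 c2@0 c3@4, authorship .....
After op 4 (move_right): buffer="iyouf" (len 5), cursors c1@1 c2@1 c3@5, authorship .....

Answer: iyouf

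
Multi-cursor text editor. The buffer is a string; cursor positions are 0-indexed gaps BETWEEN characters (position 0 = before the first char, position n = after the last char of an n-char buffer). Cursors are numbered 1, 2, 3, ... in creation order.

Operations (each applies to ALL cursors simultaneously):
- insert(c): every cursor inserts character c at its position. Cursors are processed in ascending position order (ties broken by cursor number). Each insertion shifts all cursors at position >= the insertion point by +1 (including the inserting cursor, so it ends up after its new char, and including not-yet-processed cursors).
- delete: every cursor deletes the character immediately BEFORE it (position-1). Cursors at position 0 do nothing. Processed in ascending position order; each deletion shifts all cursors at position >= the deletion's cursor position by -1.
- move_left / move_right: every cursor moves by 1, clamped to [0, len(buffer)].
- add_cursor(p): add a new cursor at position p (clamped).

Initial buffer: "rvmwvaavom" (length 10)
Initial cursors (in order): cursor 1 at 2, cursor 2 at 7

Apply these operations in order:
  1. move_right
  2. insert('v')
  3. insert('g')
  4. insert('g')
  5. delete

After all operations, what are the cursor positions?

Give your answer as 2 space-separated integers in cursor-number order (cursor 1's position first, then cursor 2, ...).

Answer: 5 12

Derivation:
After op 1 (move_right): buffer="rvmwvaavom" (len 10), cursors c1@3 c2@8, authorship ..........
After op 2 (insert('v')): buffer="rvmvwvaavvom" (len 12), cursors c1@4 c2@10, authorship ...1.....2..
After op 3 (insert('g')): buffer="rvmvgwvaavvgom" (len 14), cursors c1@5 c2@12, authorship ...11.....22..
After op 4 (insert('g')): buffer="rvmvggwvaavvggom" (len 16), cursors c1@6 c2@14, authorship ...111.....222..
After op 5 (delete): buffer="rvmvgwvaavvgom" (len 14), cursors c1@5 c2@12, authorship ...11.....22..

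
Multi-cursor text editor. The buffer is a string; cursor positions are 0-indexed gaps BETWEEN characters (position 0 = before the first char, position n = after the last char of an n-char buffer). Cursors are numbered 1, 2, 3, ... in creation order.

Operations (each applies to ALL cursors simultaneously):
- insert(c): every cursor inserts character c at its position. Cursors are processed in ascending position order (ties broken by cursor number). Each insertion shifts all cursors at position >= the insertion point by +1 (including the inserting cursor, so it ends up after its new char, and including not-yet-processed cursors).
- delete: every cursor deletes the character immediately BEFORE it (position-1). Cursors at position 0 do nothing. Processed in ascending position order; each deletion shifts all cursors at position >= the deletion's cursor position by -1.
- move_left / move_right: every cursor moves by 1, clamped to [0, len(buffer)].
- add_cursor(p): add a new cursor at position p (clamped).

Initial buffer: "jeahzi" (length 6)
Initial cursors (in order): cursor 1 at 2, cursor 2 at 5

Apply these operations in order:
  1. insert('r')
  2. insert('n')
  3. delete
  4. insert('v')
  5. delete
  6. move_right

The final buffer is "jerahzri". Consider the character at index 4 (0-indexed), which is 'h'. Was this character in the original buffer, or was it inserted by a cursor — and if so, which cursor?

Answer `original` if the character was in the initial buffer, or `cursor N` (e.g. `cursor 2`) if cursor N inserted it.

After op 1 (insert('r')): buffer="jerahzri" (len 8), cursors c1@3 c2@7, authorship ..1...2.
After op 2 (insert('n')): buffer="jernahzrni" (len 10), cursors c1@4 c2@9, authorship ..11...22.
After op 3 (delete): buffer="jerahzri" (len 8), cursors c1@3 c2@7, authorship ..1...2.
After op 4 (insert('v')): buffer="jervahzrvi" (len 10), cursors c1@4 c2@9, authorship ..11...22.
After op 5 (delete): buffer="jerahzri" (len 8), cursors c1@3 c2@7, authorship ..1...2.
After op 6 (move_right): buffer="jerahzri" (len 8), cursors c1@4 c2@8, authorship ..1...2.
Authorship (.=original, N=cursor N): . . 1 . . . 2 .
Index 4: author = original

Answer: original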